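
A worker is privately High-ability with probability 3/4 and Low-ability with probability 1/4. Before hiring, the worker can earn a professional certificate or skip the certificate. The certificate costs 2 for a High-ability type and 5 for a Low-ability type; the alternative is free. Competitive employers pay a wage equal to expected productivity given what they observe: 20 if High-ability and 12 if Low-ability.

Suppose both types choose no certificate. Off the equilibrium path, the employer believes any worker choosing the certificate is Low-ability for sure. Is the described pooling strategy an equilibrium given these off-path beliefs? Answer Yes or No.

Yes

On path, the employer holds the prior and pays 3/4·20 + 1/4·12 = 18. Off path (the certificate), believing Low-ability, it pays 12.
High-ability: no certificate nets 18; the certificate nets 12 − 2 = 10. High-ability stays.
Low-ability: no certificate nets 18; the certificate nets 12 − 5 = 7. Low-ability stays.
No type deviates, so pooling is sustained.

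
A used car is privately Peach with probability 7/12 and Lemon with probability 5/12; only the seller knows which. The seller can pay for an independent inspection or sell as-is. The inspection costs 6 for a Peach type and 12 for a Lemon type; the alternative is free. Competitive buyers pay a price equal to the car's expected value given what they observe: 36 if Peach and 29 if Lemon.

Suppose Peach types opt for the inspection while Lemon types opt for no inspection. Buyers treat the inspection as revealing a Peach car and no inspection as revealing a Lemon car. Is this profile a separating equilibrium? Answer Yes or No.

Under these beliefs, the inspection earns price 36 and no inspection earns price 29.
Peach: the inspection nets 36 − 6 = 30; no inspection nets 29. Peach prefers the inspection.
Lemon: the inspection nets 36 − 12 = 24; no inspection nets 29. Lemon prefers no inspection.
Neither type deviates, so the separating profile is an equilibrium.

Yes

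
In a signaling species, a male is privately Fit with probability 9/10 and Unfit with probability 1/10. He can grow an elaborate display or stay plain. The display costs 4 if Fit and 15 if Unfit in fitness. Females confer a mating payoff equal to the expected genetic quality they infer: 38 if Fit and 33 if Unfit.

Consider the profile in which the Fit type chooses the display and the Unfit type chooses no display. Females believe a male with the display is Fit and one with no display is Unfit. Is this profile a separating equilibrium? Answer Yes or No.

Under these beliefs, the display earns mating payoff 38 and no display earns mating payoff 33.
Fit: the display nets 38 − 4 = 34; no display nets 33. Fit prefers the display.
Unfit: the display nets 38 − 15 = 23; no display nets 33. Unfit prefers no display.
Neither type deviates, so the separating profile is an equilibrium.

Yes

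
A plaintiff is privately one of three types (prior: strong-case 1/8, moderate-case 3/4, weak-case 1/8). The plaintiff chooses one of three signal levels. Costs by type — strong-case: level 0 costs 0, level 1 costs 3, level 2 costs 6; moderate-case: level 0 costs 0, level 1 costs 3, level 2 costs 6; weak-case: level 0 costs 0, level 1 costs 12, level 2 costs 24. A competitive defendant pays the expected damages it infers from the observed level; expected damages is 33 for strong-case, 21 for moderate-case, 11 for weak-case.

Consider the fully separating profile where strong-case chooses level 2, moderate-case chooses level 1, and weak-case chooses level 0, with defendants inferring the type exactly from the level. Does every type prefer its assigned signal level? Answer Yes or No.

No

Separating settlements: level 2 → 33, level 1 → 21, level 0 → 11.
strong-case (assigned level 2): level 0: 11 − 0 = 11; level 1: 21 − 3 = 18; level 2: 33 − 6 = 27. strong-case stays.
moderate-case (assigned level 1): level 0: 11 − 0 = 11; level 1: 21 − 3 = 18; level 2: 33 − 6 = 27. moderate-case prefers level 2.
weak-case (assigned level 0): level 0: 11 − 0 = 11; level 1: 21 − 12 = 9; level 2: 33 − 24 = 9. weak-case stays.
At least one type deviates; the separating profile fails.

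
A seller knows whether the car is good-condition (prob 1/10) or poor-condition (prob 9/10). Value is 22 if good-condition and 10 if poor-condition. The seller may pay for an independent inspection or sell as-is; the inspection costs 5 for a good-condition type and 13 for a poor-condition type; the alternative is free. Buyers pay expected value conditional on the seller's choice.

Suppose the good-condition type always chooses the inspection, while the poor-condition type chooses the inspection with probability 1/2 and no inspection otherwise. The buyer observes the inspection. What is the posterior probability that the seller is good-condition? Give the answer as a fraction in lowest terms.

2/11

P(the inspection) = (1/10)·1 + (9/10)·(1/2) = 11/20.
By Bayes' rule, P(good-condition | the inspection) = (1/10) / (11/20) = 2/11.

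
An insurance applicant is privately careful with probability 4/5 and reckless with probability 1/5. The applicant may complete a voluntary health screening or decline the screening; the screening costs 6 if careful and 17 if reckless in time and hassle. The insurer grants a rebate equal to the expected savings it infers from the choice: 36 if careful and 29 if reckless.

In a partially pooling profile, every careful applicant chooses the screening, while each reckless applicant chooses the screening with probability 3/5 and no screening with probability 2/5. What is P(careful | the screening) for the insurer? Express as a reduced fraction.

20/23

P(the screening) = (4/5)·1 + (1/5)·(3/5) = 23/25.
By Bayes' rule, P(careful | the screening) = (4/5) / (23/25) = 20/23.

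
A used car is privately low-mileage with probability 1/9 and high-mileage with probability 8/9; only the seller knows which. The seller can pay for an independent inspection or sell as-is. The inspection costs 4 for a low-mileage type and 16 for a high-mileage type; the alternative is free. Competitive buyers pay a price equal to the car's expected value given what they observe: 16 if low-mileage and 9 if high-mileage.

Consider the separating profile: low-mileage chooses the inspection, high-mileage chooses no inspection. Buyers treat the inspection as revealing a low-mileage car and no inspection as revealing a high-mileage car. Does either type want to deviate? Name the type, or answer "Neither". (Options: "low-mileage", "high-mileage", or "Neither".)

The inspection pays 16; no inspection pays 9.
low-mileage: assigned the inspection, nets 16 − 4 = 12; deviating to no inspection nets 9.
high-mileage: assigned no inspection, nets 9; deviating to the inspection nets 16 − 16 = 0.
Both types strictly prefer their assigned action; no profitable deviation.

Neither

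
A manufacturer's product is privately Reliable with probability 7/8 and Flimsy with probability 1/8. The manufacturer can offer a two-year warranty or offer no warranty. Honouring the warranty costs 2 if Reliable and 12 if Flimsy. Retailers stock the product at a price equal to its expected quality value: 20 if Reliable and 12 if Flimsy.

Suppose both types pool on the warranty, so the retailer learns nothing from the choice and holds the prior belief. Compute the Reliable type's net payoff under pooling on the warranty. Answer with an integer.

17

Pooled price = 7/8·20 + 1/8·12 = 19.
Reliable pays cost 2 for the warranty, so net payoff = 19 − 2 = 17.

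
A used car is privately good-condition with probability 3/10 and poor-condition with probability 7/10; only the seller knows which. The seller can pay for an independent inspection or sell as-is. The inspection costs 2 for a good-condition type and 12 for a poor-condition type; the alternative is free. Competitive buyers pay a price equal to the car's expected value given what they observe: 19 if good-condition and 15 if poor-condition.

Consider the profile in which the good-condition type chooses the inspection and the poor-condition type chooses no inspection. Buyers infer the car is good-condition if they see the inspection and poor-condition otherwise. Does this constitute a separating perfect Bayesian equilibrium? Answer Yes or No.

Yes

Under these beliefs, the inspection earns price 19 and no inspection earns price 15.
good-condition: the inspection nets 19 − 2 = 17; no inspection nets 15. good-condition prefers the inspection.
poor-condition: the inspection nets 19 − 12 = 7; no inspection nets 15. poor-condition prefers no inspection.
Neither type deviates, so the separating profile is an equilibrium.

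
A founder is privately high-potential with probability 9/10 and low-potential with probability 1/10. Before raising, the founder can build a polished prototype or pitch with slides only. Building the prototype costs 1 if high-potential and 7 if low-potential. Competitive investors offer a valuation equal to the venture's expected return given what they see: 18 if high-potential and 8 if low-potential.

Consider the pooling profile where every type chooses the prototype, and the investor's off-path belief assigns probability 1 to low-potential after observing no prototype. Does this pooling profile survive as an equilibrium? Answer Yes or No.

Yes

On path, the investor holds the prior and pays 9/10·18 + 1/10·8 = 17. Off path (no prototype), believing low-potential, it pays 8.
high-potential: the prototype nets 17 − 1 = 16; no prototype nets 8. high-potential stays.
low-potential: the prototype nets 17 − 7 = 10; no prototype nets 8. low-potential stays.
No type deviates, so pooling is sustained.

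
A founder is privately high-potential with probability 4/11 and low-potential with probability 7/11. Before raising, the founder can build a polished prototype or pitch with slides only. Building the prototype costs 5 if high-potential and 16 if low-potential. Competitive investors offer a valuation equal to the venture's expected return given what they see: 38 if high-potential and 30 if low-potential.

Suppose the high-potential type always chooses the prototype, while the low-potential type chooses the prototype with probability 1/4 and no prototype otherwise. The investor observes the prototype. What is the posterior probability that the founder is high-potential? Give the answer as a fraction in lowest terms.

P(the prototype) = (4/11)·1 + (7/11)·(1/4) = 23/44.
By Bayes' rule, P(high-potential | the prototype) = (4/11) / (23/44) = 16/23.

16/23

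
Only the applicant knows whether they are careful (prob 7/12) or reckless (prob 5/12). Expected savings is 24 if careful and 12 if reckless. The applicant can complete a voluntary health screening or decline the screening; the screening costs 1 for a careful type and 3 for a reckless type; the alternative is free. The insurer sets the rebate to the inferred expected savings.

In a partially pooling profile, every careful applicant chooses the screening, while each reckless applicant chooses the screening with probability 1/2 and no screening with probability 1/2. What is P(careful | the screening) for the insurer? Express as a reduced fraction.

P(the screening) = (7/12)·1 + (5/12)·(1/2) = 19/24.
By Bayes' rule, P(careful | the screening) = (7/12) / (19/24) = 14/19.

14/19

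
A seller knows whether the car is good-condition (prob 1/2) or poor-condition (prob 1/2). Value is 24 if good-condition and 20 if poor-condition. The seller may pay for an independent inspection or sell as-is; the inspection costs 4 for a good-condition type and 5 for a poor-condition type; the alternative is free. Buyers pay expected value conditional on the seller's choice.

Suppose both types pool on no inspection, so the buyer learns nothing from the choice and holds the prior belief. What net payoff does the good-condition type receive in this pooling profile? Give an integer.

22

Pooled price = 1/2·24 + 1/2·20 = 22.
good-condition pays no cost for no inspection, so net payoff = 22.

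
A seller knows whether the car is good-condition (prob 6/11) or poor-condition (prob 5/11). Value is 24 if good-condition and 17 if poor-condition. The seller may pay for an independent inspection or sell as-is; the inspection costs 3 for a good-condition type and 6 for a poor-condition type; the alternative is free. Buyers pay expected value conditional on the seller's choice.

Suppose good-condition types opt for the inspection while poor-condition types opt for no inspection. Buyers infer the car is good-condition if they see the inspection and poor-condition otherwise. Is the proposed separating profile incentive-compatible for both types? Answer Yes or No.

Under these beliefs, the inspection earns price 24 and no inspection earns price 17.
good-condition: the inspection nets 24 − 3 = 21; no inspection nets 17. good-condition prefers the inspection.
poor-condition: the inspection nets 24 − 6 = 18; no inspection nets 17. poor-condition would deviate to the inspection.
poor-condition has a profitable deviation, so the profile is not an equilibrium.

No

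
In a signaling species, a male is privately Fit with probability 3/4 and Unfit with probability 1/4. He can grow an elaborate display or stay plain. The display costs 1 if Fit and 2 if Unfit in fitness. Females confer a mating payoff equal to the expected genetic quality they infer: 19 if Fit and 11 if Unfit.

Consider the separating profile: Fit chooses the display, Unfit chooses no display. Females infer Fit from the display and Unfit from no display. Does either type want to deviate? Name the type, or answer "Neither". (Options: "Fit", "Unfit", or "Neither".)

Unfit

The display pays 19; no display pays 11.
Fit: assigned the display, nets 19 − 1 = 18; deviating to no display nets 11.
Unfit: assigned no display, nets 11; deviating to the display nets 19 − 2 = 17.
The Unfit type gains 6 by deviating.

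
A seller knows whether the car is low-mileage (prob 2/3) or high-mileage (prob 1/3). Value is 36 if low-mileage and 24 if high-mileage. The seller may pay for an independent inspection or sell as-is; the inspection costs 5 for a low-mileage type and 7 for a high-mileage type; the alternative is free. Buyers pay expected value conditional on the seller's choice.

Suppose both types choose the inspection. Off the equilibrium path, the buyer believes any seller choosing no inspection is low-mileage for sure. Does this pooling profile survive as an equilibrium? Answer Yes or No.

No

On path, the buyer holds the prior and pays 2/3·36 + 1/3·24 = 32. Off path (no inspection), believing low-mileage, it pays 36.
low-mileage: the inspection nets 32 − 5 = 27; no inspection nets 36. low-mileage would deviate.
high-mileage: the inspection nets 32 − 7 = 25; no inspection nets 36. high-mileage would deviate.
A type deviates, so pooling fails.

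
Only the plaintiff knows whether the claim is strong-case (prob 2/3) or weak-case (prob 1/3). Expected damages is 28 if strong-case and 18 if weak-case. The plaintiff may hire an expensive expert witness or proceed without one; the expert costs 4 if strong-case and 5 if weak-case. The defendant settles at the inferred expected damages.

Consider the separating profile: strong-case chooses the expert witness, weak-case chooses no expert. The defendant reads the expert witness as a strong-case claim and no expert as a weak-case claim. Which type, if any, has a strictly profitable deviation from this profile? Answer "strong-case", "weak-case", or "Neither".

The expert witness pays 28; no expert pays 18.
strong-case: assigned the expert witness, nets 28 − 4 = 24; deviating to no expert nets 18.
weak-case: assigned no expert, nets 18; deviating to the expert witness nets 28 − 5 = 23.
The weak-case type gains 5 by deviating.

weak-case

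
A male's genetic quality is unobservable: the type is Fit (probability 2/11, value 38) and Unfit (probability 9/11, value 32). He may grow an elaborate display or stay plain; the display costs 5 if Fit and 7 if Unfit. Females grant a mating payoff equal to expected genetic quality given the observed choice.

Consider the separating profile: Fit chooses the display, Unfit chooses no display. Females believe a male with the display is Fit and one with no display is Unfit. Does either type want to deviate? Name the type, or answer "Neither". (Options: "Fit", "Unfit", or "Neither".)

The display pays 38; no display pays 32.
Fit: assigned the display, nets 38 − 5 = 33; deviating to no display nets 32.
Unfit: assigned no display, nets 32; deviating to the display nets 38 − 7 = 31.
Both types strictly prefer their assigned action; no profitable deviation.

Neither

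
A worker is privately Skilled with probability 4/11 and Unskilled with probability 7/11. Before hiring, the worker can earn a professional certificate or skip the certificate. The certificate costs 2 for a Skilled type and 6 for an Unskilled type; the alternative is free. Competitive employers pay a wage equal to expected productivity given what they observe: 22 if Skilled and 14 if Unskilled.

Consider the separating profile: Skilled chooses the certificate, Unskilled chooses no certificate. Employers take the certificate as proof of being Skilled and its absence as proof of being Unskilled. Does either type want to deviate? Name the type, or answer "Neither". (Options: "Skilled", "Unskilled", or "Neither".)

The certificate pays 22; no certificate pays 14.
Skilled: assigned the certificate, nets 22 − 2 = 20; deviating to no certificate nets 14.
Unskilled: assigned no certificate, nets 14; deviating to the certificate nets 22 − 6 = 16.
The Unskilled type gains 2 by deviating.

Unskilled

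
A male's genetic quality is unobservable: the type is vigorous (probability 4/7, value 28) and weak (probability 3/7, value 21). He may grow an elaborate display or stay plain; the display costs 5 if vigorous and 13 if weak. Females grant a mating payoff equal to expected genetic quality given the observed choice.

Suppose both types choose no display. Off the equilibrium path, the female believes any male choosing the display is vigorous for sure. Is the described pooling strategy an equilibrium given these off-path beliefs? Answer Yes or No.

Yes

On path, the female holds the prior and pays 4/7·28 + 3/7·21 = 25. Off path (the display), believing vigorous, it pays 28.
vigorous: no display nets 25; the display nets 28 − 5 = 23. vigorous stays.
weak: no display nets 25; the display nets 28 − 13 = 15. weak stays.
No type deviates, so pooling is sustained.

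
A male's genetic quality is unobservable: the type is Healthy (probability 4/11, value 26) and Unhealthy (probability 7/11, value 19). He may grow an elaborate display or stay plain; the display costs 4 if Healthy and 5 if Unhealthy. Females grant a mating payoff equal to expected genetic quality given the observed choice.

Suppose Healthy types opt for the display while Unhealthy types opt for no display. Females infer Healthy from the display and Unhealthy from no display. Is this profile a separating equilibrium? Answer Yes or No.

Under these beliefs, the display earns mating payoff 26 and no display earns mating payoff 19.
Healthy: the display nets 26 − 4 = 22; no display nets 19. Healthy prefers the display.
Unhealthy: the display nets 26 − 5 = 21; no display nets 19. Unhealthy would deviate to the display.
Unhealthy has a profitable deviation, so the profile is not an equilibrium.

No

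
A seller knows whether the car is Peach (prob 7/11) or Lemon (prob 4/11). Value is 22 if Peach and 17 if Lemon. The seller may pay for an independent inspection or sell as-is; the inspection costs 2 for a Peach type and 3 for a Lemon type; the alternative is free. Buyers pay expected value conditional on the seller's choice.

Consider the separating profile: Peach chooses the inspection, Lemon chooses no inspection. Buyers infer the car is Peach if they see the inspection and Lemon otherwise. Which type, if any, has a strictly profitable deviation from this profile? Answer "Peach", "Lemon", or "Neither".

Lemon

The inspection pays 22; no inspection pays 17.
Peach: assigned the inspection, nets 22 − 2 = 20; deviating to no inspection nets 17.
Lemon: assigned no inspection, nets 17; deviating to the inspection nets 22 − 3 = 19.
The Lemon type gains 2 by deviating.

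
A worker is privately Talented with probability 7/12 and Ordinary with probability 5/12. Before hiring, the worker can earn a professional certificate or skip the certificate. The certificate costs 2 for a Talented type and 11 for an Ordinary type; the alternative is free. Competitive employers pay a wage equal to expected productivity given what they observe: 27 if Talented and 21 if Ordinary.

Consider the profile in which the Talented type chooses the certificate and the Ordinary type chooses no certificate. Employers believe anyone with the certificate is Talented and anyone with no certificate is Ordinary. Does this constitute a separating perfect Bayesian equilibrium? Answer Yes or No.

Yes

Under these beliefs, the certificate earns wage 27 and no certificate earns wage 21.
Talented: the certificate nets 27 − 2 = 25; no certificate nets 21. Talented prefers the certificate.
Ordinary: the certificate nets 27 − 11 = 16; no certificate nets 21. Ordinary prefers no certificate.
Neither type deviates, so the separating profile is an equilibrium.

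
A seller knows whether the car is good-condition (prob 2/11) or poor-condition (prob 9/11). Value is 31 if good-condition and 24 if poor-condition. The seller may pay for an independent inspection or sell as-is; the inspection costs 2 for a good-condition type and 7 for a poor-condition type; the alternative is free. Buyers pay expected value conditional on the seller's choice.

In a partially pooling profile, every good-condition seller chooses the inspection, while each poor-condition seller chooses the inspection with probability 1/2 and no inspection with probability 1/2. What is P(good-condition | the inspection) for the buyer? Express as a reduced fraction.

P(the inspection) = (2/11)·1 + (9/11)·(1/2) = 13/22.
By Bayes' rule, P(good-condition | the inspection) = (2/11) / (13/22) = 4/13.

4/13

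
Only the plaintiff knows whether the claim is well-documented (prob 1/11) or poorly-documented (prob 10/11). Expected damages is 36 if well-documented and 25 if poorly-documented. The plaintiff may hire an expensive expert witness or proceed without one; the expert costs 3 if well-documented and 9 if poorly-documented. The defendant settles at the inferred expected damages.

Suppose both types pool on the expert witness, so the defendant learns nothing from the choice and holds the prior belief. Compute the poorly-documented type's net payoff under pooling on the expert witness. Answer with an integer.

Pooled settlement = 1/11·36 + 10/11·25 = 26.
poorly-documented pays cost 9 for the expert witness, so net payoff = 26 − 9 = 17.

17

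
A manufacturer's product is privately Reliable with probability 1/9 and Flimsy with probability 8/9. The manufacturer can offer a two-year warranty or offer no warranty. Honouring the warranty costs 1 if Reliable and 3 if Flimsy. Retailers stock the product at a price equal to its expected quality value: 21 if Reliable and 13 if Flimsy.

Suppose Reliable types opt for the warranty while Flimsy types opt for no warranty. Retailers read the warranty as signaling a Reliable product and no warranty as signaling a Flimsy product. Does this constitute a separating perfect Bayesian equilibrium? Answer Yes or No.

Under these beliefs, the warranty earns price 21 and no warranty earns price 13.
Reliable: the warranty nets 21 − 1 = 20; no warranty nets 13. Reliable prefers the warranty.
Flimsy: the warranty nets 21 − 3 = 18; no warranty nets 13. Flimsy would deviate to the warranty.
Flimsy has a profitable deviation, so the profile is not an equilibrium.

No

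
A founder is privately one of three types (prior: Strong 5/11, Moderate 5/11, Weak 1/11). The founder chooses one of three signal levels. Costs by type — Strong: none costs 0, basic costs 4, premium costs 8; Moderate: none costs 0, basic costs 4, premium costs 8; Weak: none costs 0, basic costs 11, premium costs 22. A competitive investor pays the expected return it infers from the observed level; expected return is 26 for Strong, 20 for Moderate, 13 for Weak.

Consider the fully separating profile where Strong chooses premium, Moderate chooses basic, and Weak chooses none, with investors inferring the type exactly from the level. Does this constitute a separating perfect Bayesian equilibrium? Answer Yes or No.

No

Separating valuations: premium → 26, basic → 20, none → 13.
Strong (assigned premium): none: 13 − 0 = 13; basic: 20 − 4 = 16; premium: 26 − 8 = 18. Strong stays.
Moderate (assigned basic): none: 13 − 0 = 13; basic: 20 − 4 = 16; premium: 26 − 8 = 18. Moderate prefers premium.
Weak (assigned none): none: 13 − 0 = 13; basic: 20 − 11 = 9; premium: 26 − 22 = 4. Weak stays.
At least one type deviates; the separating profile fails.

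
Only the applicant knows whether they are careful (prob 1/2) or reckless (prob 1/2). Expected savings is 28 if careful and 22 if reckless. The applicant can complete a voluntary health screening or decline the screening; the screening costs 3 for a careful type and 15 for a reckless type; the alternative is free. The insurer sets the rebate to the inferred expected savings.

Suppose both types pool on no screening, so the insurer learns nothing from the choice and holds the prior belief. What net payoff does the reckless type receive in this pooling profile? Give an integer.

25

Pooled rebate = 1/2·28 + 1/2·22 = 25.
reckless pays no cost for no screening, so net payoff = 25.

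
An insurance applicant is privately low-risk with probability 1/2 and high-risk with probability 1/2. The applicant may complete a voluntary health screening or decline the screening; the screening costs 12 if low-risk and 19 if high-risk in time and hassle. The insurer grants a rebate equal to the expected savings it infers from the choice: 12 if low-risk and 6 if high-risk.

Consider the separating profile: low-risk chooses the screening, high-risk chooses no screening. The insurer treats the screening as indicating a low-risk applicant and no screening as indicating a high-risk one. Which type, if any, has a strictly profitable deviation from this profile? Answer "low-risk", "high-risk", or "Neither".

The screening pays 12; no screening pays 6.
low-risk: assigned the screening, nets 12 − 12 = 0; deviating to no screening nets 6.
high-risk: assigned no screening, nets 6; deviating to the screening nets 12 − 19 = -7.
The low-risk type gains 6 by deviating.

low-risk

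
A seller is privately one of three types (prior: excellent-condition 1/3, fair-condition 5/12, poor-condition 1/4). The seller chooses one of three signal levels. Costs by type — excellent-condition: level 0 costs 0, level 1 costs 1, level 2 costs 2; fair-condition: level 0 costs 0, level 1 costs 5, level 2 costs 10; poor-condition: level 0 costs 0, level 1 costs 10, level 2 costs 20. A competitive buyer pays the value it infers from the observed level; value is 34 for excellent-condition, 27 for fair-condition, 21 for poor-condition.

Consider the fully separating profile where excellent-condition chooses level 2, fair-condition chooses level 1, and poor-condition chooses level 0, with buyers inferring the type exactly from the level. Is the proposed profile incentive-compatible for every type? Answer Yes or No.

No

Separating prices: level 2 → 34, level 1 → 27, level 0 → 21.
excellent-condition (assigned level 2): level 0: 21 − 0 = 21; level 1: 27 − 1 = 26; level 2: 34 − 2 = 32. excellent-condition stays.
fair-condition (assigned level 1): level 0: 21 − 0 = 21; level 1: 27 − 5 = 22; level 2: 34 − 10 = 24. fair-condition prefers level 2.
poor-condition (assigned level 0): level 0: 21 − 0 = 21; level 1: 27 − 10 = 17; level 2: 34 − 20 = 14. poor-condition stays.
At least one type deviates; the separating profile fails.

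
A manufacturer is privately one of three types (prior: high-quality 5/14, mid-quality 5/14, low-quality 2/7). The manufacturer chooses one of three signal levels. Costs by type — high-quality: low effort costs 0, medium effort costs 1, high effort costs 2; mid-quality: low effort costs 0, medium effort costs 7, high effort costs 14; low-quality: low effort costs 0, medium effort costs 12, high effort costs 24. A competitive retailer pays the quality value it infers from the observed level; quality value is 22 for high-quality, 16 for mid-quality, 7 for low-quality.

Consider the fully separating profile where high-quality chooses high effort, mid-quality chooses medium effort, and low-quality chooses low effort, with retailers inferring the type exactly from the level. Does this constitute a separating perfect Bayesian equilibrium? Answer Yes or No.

Separating prices: high effort → 22, medium effort → 16, low effort → 7.
high-quality (assigned high effort): low effort: 7 − 0 = 7; medium effort: 16 − 1 = 15; high effort: 22 − 2 = 20. high-quality stays.
mid-quality (assigned medium effort): low effort: 7 − 0 = 7; medium effort: 16 − 7 = 9; high effort: 22 − 14 = 8. mid-quality stays.
low-quality (assigned low effort): low effort: 7 − 0 = 7; medium effort: 16 − 12 = 4; high effort: 22 − 24 = -2. low-quality stays.
Every type prefers its assigned level; separation holds.

Yes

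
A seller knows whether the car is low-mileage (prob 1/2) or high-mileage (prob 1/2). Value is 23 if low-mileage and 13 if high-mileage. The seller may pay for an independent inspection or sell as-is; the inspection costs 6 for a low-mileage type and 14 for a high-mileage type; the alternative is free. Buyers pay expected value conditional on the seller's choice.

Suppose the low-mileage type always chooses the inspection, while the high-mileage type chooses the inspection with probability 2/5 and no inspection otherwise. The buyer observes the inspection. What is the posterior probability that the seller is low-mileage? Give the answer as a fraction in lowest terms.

5/7

P(the inspection) = (1/2)·1 + (1/2)·(2/5) = 7/10.
By Bayes' rule, P(low-mileage | the inspection) = (1/2) / (7/10) = 5/7.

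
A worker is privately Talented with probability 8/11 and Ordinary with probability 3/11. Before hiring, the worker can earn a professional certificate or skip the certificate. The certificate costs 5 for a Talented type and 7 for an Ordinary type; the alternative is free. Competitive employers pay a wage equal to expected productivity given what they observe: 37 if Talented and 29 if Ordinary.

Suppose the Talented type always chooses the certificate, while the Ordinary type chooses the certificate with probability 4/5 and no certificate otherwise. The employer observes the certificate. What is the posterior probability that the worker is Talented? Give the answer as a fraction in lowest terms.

P(the certificate) = (8/11)·1 + (3/11)·(4/5) = 52/55.
By Bayes' rule, P(Talented | the certificate) = (8/11) / (52/55) = 10/13.

10/13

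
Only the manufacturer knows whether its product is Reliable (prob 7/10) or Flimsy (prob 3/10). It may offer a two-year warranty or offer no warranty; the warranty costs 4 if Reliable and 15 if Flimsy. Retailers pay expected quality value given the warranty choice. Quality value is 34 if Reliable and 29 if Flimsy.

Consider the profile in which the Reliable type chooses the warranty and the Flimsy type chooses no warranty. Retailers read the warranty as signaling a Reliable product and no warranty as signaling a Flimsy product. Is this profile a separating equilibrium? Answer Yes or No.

Under these beliefs, the warranty earns price 34 and no warranty earns price 29.
Reliable: the warranty nets 34 − 4 = 30; no warranty nets 29. Reliable prefers the warranty.
Flimsy: the warranty nets 34 − 15 = 19; no warranty nets 29. Flimsy prefers no warranty.
Neither type deviates, so the separating profile is an equilibrium.

Yes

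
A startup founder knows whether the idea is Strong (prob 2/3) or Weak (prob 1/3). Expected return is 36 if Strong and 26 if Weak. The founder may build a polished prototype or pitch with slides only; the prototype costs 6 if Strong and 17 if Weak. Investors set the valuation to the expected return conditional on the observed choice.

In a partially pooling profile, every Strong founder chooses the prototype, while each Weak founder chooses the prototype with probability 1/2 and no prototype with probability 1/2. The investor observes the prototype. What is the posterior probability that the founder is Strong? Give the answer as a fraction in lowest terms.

P(the prototype) = (2/3)·1 + (1/3)·(1/2) = 5/6.
By Bayes' rule, P(Strong | the prototype) = (2/3) / (5/6) = 4/5.

4/5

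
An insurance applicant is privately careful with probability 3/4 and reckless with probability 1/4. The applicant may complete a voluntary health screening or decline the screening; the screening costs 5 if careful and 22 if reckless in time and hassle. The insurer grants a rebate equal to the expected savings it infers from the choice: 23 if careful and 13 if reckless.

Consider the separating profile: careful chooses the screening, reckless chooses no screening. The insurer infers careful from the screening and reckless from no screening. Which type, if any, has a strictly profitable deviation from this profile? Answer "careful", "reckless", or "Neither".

Neither

The screening pays 23; no screening pays 13.
careful: assigned the screening, nets 23 − 5 = 18; deviating to no screening nets 13.
reckless: assigned no screening, nets 13; deviating to the screening nets 23 − 22 = 1.
Both types strictly prefer their assigned action; no profitable deviation.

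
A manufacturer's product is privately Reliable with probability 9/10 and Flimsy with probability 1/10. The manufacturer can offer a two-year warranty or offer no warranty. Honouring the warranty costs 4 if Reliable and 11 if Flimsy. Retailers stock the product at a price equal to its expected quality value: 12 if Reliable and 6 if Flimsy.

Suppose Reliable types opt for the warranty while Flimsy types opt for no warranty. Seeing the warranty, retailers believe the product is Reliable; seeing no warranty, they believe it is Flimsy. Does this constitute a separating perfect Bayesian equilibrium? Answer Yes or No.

Under these beliefs, the warranty earns price 12 and no warranty earns price 6.
Reliable: the warranty nets 12 − 4 = 8; no warranty nets 6. Reliable prefers the warranty.
Flimsy: the warranty nets 12 − 11 = 1; no warranty nets 6. Flimsy prefers no warranty.
Neither type deviates, so the separating profile is an equilibrium.

Yes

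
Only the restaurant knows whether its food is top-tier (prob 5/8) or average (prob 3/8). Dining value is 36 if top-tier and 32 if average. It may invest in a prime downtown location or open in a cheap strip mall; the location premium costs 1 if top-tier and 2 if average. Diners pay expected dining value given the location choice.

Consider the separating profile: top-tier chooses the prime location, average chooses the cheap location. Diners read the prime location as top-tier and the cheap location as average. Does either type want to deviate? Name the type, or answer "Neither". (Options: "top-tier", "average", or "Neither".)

average

The prime location pays 36; the cheap location pays 32.
top-tier: assigned the prime location, nets 36 − 1 = 35; deviating to the cheap location nets 32.
average: assigned the cheap location, nets 32; deviating to the prime location nets 36 − 2 = 34.
The average type gains 2 by deviating.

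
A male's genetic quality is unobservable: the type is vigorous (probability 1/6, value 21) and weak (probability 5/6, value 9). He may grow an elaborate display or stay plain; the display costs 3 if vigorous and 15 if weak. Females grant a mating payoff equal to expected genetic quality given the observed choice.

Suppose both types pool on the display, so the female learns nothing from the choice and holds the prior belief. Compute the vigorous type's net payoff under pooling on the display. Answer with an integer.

8

Pooled mating payoff = 1/6·21 + 5/6·9 = 11.
vigorous pays cost 3 for the display, so net payoff = 11 − 3 = 8.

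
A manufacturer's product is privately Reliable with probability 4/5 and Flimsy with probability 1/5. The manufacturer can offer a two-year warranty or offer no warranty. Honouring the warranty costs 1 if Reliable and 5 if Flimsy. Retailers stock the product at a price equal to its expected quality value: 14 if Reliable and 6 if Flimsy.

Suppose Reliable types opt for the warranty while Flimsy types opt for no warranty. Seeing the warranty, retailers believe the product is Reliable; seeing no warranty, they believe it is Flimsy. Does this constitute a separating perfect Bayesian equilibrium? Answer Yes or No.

Under these beliefs, the warranty earns price 14 and no warranty earns price 6.
Reliable: the warranty nets 14 − 1 = 13; no warranty nets 6. Reliable prefers the warranty.
Flimsy: the warranty nets 14 − 5 = 9; no warranty nets 6. Flimsy would deviate to the warranty.
Flimsy has a profitable deviation, so the profile is not an equilibrium.

No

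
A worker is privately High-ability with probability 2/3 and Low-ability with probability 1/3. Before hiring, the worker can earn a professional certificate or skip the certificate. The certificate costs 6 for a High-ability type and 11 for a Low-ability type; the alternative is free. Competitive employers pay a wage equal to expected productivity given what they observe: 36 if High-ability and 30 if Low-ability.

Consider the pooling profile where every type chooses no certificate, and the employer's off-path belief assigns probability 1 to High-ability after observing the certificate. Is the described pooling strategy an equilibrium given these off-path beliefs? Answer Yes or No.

Yes

On path, the employer holds the prior and pays 2/3·36 + 1/3·30 = 34. Off path (the certificate), believing High-ability, it pays 36.
High-ability: no certificate nets 34; the certificate nets 36 − 6 = 30. High-ability stays.
Low-ability: no certificate nets 34; the certificate nets 36 − 11 = 25. Low-ability stays.
No type deviates, so pooling is sustained.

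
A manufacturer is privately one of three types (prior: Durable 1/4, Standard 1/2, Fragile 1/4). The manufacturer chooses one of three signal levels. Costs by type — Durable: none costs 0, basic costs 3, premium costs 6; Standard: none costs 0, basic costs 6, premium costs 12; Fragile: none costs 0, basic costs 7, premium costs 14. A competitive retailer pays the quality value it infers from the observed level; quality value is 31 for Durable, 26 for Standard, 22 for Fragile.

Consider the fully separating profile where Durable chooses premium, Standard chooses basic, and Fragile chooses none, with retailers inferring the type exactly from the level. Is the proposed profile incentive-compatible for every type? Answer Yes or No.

No

Separating prices: premium → 31, basic → 26, none → 22.
Durable (assigned premium): none: 22 − 0 = 22; basic: 26 − 3 = 23; premium: 31 − 6 = 25. Durable stays.
Standard (assigned basic): none: 22 − 0 = 22; basic: 26 − 6 = 20; premium: 31 − 12 = 19. Standard prefers none.
Fragile (assigned none): none: 22 − 0 = 22; basic: 26 − 7 = 19; premium: 31 − 14 = 17. Fragile stays.
At least one type deviates; the separating profile fails.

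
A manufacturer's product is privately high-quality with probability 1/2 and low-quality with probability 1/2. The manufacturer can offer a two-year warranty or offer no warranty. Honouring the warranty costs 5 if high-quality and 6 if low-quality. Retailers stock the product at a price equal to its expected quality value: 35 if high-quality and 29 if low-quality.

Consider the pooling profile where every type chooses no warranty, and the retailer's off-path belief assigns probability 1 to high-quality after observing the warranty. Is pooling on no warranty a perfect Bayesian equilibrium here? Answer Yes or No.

On path, the retailer holds the prior and pays 1/2·35 + 1/2·29 = 32. Off path (the warranty), believing high-quality, it pays 35.
high-quality: no warranty nets 32; the warranty nets 35 − 5 = 30. high-quality stays.
low-quality: no warranty nets 32; the warranty nets 35 − 6 = 29. low-quality stays.
No type deviates, so pooling is sustained.

Yes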